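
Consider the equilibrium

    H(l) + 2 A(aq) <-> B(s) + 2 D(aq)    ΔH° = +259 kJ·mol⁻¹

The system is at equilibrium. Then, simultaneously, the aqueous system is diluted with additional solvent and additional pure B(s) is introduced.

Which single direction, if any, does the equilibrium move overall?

no shift

Dilution scales every aqueous concentration by the same factor. Δn_aq = 2 − 2 = 0, so Q is unchanged — no shift.
B is a pure solid; its activity is 1 regardless of amount, so Q is unaffected — no shift from this change.
None of the changes alters Q relative to K, so there is no net shift.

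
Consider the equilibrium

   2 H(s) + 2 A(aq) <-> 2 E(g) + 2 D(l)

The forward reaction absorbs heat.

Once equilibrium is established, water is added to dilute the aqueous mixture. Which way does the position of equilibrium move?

left

Dilution lowers every aqueous concentration by the same factor. Δn_aq = 0 − 2 = -2, so the system shifts toward the side with more dissolved moles — to the left.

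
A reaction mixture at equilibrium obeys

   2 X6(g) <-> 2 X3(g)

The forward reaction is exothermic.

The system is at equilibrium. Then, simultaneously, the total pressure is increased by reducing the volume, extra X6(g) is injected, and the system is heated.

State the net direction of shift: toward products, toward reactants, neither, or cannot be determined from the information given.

Gas moles: reactants 2, products 2. Δn_gas = 0, so a volume change leaves Q equal to K — no shift from this change.
Adding X6 (g), a reactant, drives the reaction to the right.
The forward reaction is exothermic. Raising T favours the endothermic direction — shift to the left.
The individual effects push in opposite directions; without quantitative information the net direction cannot be determined.

cannot be determined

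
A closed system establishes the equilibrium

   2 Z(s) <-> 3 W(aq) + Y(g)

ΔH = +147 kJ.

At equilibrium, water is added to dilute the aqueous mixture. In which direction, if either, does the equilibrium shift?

right

Dilution lowers every aqueous concentration by the same factor. Δn_aq = 3 − 0 = +3, so the system shifts toward the side with more dissolved moles — to the right.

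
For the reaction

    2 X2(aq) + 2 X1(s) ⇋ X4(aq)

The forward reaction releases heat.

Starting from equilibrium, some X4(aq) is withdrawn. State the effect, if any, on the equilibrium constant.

unchanged

The equilibrium constant depends only on temperature. This perturbation may move the position of equilibrium, but since T is unchanged, K itself is unchanged.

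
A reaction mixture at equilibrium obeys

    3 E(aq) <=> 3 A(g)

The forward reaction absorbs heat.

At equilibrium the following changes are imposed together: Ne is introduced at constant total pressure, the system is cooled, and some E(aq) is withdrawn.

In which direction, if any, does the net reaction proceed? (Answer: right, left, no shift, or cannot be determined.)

cannot be determined

Adding inert gas at constant total pressure expands the volume and lowers every reacting partial pressure. With Δn_gas = 3 − 0 = +3, Q moves away from K toward the side with fewer gas moles, so the system shifts toward the side with more gas moles — to the right.
The forward reaction is endothermic. Lowering T favours the exothermic direction — shift to the left.
Removing E (aq), a reactant, drives the reaction to the left.
The individual effects push in opposite directions; without quantitative information the net direction cannot be determined.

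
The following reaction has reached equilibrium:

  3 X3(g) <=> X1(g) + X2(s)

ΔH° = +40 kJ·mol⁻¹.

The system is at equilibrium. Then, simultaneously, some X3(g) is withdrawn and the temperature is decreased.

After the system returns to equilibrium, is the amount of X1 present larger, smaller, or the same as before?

Removing X3 (g), a reactant, drives the reaction to the left.
The forward reaction is endothermic. Lowering T favours the exothermic direction — shift to the left.
The net shift is to the left. X1 is a product, so its amount decreases.

decreases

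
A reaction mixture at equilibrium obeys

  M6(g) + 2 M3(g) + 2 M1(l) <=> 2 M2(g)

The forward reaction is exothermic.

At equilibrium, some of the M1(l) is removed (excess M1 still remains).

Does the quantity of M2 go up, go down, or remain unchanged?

unchanged

M1 is a pure liquid; its activity is 1 regardless of amount, so Q is unaffected — no shift from this change.
No net shift occurs, so the amount of M2 is unchanged.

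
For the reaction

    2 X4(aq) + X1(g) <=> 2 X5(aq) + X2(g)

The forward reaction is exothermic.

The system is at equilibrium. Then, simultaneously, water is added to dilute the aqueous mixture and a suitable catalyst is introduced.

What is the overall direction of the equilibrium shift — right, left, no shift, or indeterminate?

Dilution scales every aqueous concentration by the same factor. Δn_aq = 2 − 2 = 0, so Q is unchanged — no shift.
A catalyst speeds both forward and reverse rates equally; it changes neither Q nor K — no shift from this change.
None of the changes alters Q relative to K, so there is no net shift.

no shift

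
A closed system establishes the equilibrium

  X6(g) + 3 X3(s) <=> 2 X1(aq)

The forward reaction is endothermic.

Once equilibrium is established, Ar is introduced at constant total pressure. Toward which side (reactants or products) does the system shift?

left

Adding inert gas at constant total pressure expands the volume and lowers every reacting partial pressure. With Δn_gas = 0 − 1 = -1, Q moves away from K toward the side with fewer gas moles, so the system shifts toward the side with more gas moles — to the left.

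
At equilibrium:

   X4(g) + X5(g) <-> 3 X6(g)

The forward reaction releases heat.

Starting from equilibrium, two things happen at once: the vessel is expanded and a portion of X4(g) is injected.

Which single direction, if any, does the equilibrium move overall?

right

Gas moles: reactants 2, products 3 (Δn_gas = +1). Expansion shifts the system toward the side with more moles of gas — to the right.
Adding X4 (g), a reactant, drives the reaction to the right.
All effects act in the same direction — net shift to the right.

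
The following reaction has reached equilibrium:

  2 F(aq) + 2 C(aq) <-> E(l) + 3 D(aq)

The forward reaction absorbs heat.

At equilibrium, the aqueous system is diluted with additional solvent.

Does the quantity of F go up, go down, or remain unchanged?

increases

Dilution lowers every aqueous concentration by the same factor. Δn_aq = 3 − 4 = -1, so the system shifts toward the side with more dissolved moles — to the left.
The net shift is to the left. F is a reactant, so its amount increases.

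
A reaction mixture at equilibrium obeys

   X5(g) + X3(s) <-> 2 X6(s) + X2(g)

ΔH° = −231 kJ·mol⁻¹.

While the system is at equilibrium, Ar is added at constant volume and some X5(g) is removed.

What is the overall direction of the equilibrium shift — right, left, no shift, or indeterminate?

At constant volume, adding an inert gas leaves every reacting species' partial pressure unchanged, so Q is unchanged — no shift from this change.
Removing X5 (g), a reactant, drives the reaction to the left.
Only the nonzero effect(s) matter; the net shift is to the left.

left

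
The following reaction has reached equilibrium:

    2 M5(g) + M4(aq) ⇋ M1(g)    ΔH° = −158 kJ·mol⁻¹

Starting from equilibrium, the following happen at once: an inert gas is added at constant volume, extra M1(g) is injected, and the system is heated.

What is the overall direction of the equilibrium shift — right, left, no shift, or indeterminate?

left

At constant volume, adding an inert gas leaves every reacting species' partial pressure unchanged, so Q is unchanged — no shift from this change.
Adding M1 (g), a product, drives the reaction to the left.
The forward reaction is exothermic. Raising T favours the endothermic direction — shift to the left.
Only the nonzero effect(s) matter; the net shift is to the left.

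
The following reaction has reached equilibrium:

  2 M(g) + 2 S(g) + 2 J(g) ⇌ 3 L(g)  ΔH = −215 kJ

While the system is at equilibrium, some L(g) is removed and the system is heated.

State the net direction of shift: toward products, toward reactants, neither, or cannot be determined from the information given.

Removing L (g), a product, drives the reaction to the right.
The forward reaction is exothermic. Raising T favours the endothermic direction — shift to the left.
The individual effects push in opposite directions; without quantitative information the net direction cannot be determined.

cannot be determined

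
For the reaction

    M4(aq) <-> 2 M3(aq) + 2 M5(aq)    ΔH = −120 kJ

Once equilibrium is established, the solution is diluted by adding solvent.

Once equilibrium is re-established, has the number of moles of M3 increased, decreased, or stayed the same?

increases

Dilution lowers every aqueous concentration by the same factor. Δn_aq = 4 − 1 = +3, so the system shifts toward the side with more dissolved moles — to the right.
The net shift is to the right. M3 is a product, so its amount increases.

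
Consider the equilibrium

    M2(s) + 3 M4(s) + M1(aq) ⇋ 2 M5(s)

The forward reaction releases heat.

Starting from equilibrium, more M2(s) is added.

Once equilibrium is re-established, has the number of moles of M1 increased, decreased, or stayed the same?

unchanged

M2 is a pure solid; its activity is 1 regardless of amount, so Q is unaffected — no shift from this change.
No net shift occurs, so the amount of M1 is unchanged.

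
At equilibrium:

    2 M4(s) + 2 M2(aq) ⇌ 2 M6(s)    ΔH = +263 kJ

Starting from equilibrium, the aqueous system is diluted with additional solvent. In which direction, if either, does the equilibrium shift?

left

Dilution lowers every aqueous concentration by the same factor. Δn_aq = 0 − 2 = -2, so the system shifts toward the side with more dissolved moles — to the left.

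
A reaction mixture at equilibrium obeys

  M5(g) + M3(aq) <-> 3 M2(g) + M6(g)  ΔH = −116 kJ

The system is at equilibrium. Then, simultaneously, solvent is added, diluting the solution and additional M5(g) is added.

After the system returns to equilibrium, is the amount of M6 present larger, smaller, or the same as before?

cannot be determined

Dilution lowers every aqueous concentration by the same factor. Δn_aq = 0 − 1 = -1, so the system shifts toward the side with more dissolved moles — to the left.
Adding M5 (g), a reactant, drives the reaction to the right.
The two effects oppose each other, so the net shift — and hence the change in M6 — cannot be determined from the given information.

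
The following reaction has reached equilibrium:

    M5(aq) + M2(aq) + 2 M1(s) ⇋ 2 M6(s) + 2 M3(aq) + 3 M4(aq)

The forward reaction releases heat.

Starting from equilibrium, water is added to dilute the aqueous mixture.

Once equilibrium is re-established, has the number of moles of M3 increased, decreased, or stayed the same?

increases

Dilution lowers every aqueous concentration by the same factor. Δn_aq = 5 − 2 = +3, so the system shifts toward the side with more dissolved moles — to the right.
The net shift is to the right. M3 is a product, so its amount increases.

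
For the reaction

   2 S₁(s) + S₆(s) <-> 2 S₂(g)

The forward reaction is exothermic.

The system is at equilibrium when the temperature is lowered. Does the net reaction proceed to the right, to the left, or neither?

The forward reaction is exothermic. Lowering T favours the exothermic direction — shift to the right.

right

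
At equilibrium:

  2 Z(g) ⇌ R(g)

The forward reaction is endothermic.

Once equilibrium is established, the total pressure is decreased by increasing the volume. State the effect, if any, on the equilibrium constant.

unchanged

The equilibrium constant depends only on temperature. This perturbation may move the position of equilibrium, but since T is unchanged, K itself is unchanged.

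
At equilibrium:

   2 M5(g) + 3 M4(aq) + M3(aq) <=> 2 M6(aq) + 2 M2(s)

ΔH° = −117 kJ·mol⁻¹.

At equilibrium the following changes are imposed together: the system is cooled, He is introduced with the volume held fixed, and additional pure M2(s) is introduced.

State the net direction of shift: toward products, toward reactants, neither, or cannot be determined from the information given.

The forward reaction is exothermic. Lowering T favours the exothermic direction — shift to the right.
At constant volume, adding an inert gas leaves every reacting species' partial pressure unchanged, so Q is unchanged — no shift from this change.
M2 is a pure solid; its activity is 1 regardless of amount, so Q is unaffected — no shift from this change.
Only the nonzero effect(s) matter; the net shift is to the right.

right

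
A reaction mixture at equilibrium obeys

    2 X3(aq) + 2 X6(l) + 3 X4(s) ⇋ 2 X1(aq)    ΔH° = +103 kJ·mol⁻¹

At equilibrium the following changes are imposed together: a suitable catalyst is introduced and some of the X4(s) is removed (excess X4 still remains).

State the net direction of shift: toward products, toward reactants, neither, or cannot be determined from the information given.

no shift

A catalyst speeds both forward and reverse rates equally; it changes neither Q nor K — no shift from this change.
X4 is a pure solid; its activity is 1 regardless of amount, so Q is unaffected — no shift from this change.
None of the changes alters Q relative to K, so there is no net shift.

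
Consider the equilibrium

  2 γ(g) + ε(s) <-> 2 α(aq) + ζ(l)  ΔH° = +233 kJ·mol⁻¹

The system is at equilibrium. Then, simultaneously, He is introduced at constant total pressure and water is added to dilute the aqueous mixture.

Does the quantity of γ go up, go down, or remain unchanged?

Adding inert gas at constant total pressure expands the volume and lowers every reacting partial pressure. With Δn_gas = 0 − 2 = -2, Q moves away from K toward the side with fewer gas moles, so the system shifts toward the side with more gas moles — to the left.
Dilution lowers every aqueous concentration by the same factor. Δn_aq = 2 − 0 = +2, so the system shifts toward the side with more dissolved moles — to the right.
The two effects oppose each other, so the net shift — and hence the change in γ — cannot be determined from the given information.

cannot be determined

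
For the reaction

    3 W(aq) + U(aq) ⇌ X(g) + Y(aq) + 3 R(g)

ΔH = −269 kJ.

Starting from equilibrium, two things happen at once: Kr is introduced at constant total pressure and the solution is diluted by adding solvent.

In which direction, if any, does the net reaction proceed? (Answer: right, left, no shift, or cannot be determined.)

cannot be determined

Adding inert gas at constant total pressure expands the volume and lowers every reacting partial pressure. With Δn_gas = 4 − 0 = +4, Q moves away from K toward the side with fewer gas moles, so the system shifts toward the side with more gas moles — to the right.
Dilution lowers every aqueous concentration by the same factor. Δn_aq = 1 − 4 = -3, so the system shifts toward the side with more dissolved moles — to the left.
The individual effects push in opposite directions; without quantitative information the net direction cannot be determined.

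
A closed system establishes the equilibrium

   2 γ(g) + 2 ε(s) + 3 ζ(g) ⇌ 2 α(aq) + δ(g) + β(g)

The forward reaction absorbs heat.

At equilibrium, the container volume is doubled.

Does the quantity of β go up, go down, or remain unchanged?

decreases

Gas moles: reactants 5, products 2 (Δn_gas = -3). Expansion shifts the system toward the side with more moles of gas — to the left.
The net shift is to the left. β is a product, so its amount decreases.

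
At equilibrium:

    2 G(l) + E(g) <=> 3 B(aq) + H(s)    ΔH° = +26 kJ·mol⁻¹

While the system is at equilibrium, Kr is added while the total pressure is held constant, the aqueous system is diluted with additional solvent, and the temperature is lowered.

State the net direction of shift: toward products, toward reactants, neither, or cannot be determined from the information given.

cannot be determined

Adding inert gas at constant total pressure expands the volume and lowers every reacting partial pressure. With Δn_gas = 0 − 1 = -1, Q moves away from K toward the side with fewer gas moles, so the system shifts toward the side with more gas moles — to the left.
Dilution lowers every aqueous concentration by the same factor. Δn_aq = 3 − 0 = +3, so the system shifts toward the side with more dissolved moles — to the right.
The forward reaction is endothermic. Lowering T favours the exothermic direction — shift to the left.
The individual effects push in opposite directions; without quantitative information the net direction cannot be determined.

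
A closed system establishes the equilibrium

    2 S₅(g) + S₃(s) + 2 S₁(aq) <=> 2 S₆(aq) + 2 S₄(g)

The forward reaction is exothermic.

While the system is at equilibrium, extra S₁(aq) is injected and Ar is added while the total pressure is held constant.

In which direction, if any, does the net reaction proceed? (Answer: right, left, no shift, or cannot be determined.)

right

Adding S₁ (aq), a reactant, drives the reaction to the right.
Adding inert gas at constant total pressure expands the volume, scaling every reacting partial pressure by the same factor. Δn_gas = 2 − 2 = 0, so Q is unchanged — no shift.
Only the nonzero effect(s) matter; the net shift is to the right.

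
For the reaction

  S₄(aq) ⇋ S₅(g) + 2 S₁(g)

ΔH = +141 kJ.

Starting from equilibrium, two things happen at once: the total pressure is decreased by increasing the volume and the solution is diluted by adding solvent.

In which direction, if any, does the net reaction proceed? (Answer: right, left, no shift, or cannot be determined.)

cannot be determined

Gas moles: reactants 0, products 3 (Δn_gas = +3). Expansion shifts the system toward the side with more moles of gas — to the right.
Dilution lowers every aqueous concentration by the same factor. Δn_aq = 0 − 1 = -1, so the system shifts toward the side with more dissolved moles — to the left.
The individual effects push in opposite directions; without quantitative information the net direction cannot be determined.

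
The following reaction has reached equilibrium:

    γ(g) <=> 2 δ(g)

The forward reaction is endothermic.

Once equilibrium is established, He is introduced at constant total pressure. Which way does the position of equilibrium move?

Adding inert gas at constant total pressure expands the volume and lowers every reacting partial pressure. With Δn_gas = 2 − 1 = +1, Q moves away from K toward the side with fewer gas moles, so the system shifts toward the side with more gas moles — to the right.

right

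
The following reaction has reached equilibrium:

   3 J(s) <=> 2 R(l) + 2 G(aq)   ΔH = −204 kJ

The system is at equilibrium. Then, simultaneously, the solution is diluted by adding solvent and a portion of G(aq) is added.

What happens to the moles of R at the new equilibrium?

Dilution lowers every aqueous concentration by the same factor. Δn_aq = 2 − 0 = +2, so the system shifts toward the side with more dissolved moles — to the right.
Adding G (aq), a product, drives the reaction to the left.
The two effects oppose each other, so the net shift — and hence the change in R — cannot be determined from the given information.

cannot be determined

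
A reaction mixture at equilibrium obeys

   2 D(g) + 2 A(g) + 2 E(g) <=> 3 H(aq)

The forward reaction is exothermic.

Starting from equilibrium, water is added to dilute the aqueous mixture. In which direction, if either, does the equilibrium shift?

right

Dilution lowers every aqueous concentration by the same factor. Δn_aq = 3 − 0 = +3, so the system shifts toward the side with more dissolved moles — to the right.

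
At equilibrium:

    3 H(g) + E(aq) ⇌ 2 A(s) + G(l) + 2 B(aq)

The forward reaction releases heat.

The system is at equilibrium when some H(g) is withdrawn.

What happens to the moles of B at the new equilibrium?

Removing H (g), a reactant, drives the reaction to the left.
The net shift is to the left. B is a product, so its amount decreases.

decreases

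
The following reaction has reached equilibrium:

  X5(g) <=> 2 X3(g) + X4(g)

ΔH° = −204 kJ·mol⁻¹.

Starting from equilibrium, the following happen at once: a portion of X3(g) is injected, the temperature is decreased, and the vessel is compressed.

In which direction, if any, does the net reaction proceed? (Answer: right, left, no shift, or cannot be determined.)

cannot be determined

Adding X3 (g), a product, drives the reaction to the left.
The forward reaction is exothermic. Lowering T favours the exothermic direction — shift to the right.
Gas moles: reactants 1, products 3 (Δn_gas = +2). Compression shifts the system toward the side with fewer moles of gas — to the left.
The individual effects push in opposite directions; without quantitative information the net direction cannot be determined.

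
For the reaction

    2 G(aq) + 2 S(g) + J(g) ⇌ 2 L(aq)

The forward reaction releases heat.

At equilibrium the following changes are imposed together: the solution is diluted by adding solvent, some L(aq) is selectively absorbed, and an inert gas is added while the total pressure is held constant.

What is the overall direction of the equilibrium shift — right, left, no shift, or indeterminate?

Dilution scales every aqueous concentration by the same factor. Δn_aq = 2 − 2 = 0, so Q is unchanged — no shift.
Removing L (aq), a product, drives the reaction to the right.
Adding inert gas at constant total pressure expands the volume and lowers every reacting partial pressure. With Δn_gas = 0 − 3 = -3, Q moves away from K toward the side with fewer gas moles, so the system shifts toward the side with more gas moles — to the left.
The individual effects push in opposite directions; without quantitative information the net direction cannot be determined.

cannot be determined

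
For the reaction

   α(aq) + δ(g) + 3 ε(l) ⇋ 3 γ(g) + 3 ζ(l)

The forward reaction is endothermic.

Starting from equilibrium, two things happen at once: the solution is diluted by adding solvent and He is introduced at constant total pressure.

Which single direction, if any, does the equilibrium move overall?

Dilution lowers every aqueous concentration by the same factor. Δn_aq = 0 − 1 = -1, so the system shifts toward the side with more dissolved moles — to the left.
Adding inert gas at constant total pressure expands the volume and lowers every reacting partial pressure. With Δn_gas = 3 − 1 = +2, Q moves away from K toward the side with fewer gas moles, so the system shifts toward the side with more gas moles — to the right.
The individual effects push in opposite directions; without quantitative information the net direction cannot be determined.

cannot be determined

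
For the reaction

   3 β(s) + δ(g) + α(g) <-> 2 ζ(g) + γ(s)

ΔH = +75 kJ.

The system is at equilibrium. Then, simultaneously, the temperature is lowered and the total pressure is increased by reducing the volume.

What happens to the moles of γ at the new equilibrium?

The forward reaction is endothermic. Lowering T favours the exothermic direction — shift to the left.
Gas moles: reactants 2, products 2. Δn_gas = 0, so a volume change leaves Q equal to K — no shift from this change.
The net shift is to the left. γ is a product, so its amount decreases.

decreases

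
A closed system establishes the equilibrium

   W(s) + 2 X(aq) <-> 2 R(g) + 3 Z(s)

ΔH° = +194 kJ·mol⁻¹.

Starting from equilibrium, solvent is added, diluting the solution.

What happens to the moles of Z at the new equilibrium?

decreases

Dilution lowers every aqueous concentration by the same factor. Δn_aq = 0 − 2 = -2, so the system shifts toward the side with more dissolved moles — to the left.
The net shift is to the left. Z is a product, so its amount decreases.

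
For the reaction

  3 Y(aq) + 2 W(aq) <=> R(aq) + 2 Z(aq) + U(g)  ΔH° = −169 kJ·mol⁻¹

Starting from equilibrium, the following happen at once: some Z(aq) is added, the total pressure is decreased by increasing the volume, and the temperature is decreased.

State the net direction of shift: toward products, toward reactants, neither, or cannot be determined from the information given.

cannot be determined

Adding Z (aq), a product, drives the reaction to the left.
Gas moles: reactants 0, products 1 (Δn_gas = +1). Expansion shifts the system toward the side with more moles of gas — to the right.
The forward reaction is exothermic. Lowering T favours the exothermic direction — shift to the right.
The individual effects push in opposite directions; without quantitative information the net direction cannot be determined.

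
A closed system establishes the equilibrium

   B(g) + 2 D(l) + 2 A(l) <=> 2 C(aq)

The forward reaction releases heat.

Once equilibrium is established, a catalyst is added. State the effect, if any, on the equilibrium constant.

unchanged

The equilibrium constant depends only on temperature. This perturbation changes neither the position of equilibrium nor K.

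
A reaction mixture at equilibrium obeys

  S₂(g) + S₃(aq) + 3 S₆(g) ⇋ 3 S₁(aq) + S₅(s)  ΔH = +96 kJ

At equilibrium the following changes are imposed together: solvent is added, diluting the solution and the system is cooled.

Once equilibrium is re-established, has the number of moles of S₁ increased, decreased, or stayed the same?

Dilution lowers every aqueous concentration by the same factor. Δn_aq = 3 − 1 = +2, so the system shifts toward the side with more dissolved moles — to the right.
The forward reaction is endothermic. Lowering T favours the exothermic direction — shift to the left.
The two effects oppose each other, so the net shift — and hence the change in S₁ — cannot be determined from the given information.

cannot be determined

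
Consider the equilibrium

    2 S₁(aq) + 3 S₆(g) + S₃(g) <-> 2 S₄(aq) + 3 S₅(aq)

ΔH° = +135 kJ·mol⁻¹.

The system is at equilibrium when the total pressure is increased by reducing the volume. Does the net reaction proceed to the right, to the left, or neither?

right

Gas moles: reactants 4, products 0 (Δn_gas = -4). Compression shifts the system toward the side with fewer moles of gas — to the right.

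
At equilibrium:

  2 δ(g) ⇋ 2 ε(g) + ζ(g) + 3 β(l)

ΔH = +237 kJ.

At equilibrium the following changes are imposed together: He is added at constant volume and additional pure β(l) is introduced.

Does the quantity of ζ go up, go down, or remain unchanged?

unchanged

At constant volume, adding an inert gas leaves every reacting species' partial pressure unchanged, so Q is unchanged — no shift from this change.
β is a pure liquid; its activity is 1 regardless of amount, so Q is unaffected — no shift from this change.
No net shift occurs, so the amount of ζ is unchanged.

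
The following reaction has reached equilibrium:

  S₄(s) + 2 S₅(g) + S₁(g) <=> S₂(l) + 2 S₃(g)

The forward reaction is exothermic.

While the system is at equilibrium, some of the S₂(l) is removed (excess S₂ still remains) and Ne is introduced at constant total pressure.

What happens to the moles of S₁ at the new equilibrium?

increases

S₂ is a pure liquid; its activity is 1 regardless of amount, so Q is unaffected — no shift from this change.
Adding inert gas at constant total pressure expands the volume and lowers every reacting partial pressure. With Δn_gas = 2 − 3 = -1, Q moves away from K toward the side with fewer gas moles, so the system shifts toward the side with more gas moles — to the left.
The net shift is to the left. S₁ is a reactant, so its amount increases.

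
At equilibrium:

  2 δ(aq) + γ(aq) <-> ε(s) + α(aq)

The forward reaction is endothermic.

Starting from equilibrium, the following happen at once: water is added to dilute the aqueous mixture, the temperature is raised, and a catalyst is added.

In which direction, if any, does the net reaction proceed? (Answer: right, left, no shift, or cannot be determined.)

cannot be determined

Dilution lowers every aqueous concentration by the same factor. Δn_aq = 1 − 3 = -2, so the system shifts toward the side with more dissolved moles — to the left.
The forward reaction is endothermic. Raising T favours the endothermic direction — shift to the right.
A catalyst speeds both forward and reverse rates equally; it changes neither Q nor K — no shift from this change.
The individual effects push in opposite directions; without quantitative information the net direction cannot be determined.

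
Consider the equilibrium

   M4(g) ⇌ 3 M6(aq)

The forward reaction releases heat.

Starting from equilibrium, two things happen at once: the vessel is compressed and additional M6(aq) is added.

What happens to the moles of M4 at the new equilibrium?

Gas moles: reactants 1, products 0 (Δn_gas = -1). Compression shifts the system toward the side with fewer moles of gas — to the right.
Adding M6 (aq), a product, drives the reaction to the left.
The two effects oppose each other, so the net shift — and hence the change in M4 — cannot be determined from the given information.

cannot be determined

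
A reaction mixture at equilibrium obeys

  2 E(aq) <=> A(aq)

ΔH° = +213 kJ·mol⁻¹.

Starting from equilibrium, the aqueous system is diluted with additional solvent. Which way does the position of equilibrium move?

left

Dilution lowers every aqueous concentration by the same factor. Δn_aq = 1 − 2 = -1, so the system shifts toward the side with more dissolved moles — to the left.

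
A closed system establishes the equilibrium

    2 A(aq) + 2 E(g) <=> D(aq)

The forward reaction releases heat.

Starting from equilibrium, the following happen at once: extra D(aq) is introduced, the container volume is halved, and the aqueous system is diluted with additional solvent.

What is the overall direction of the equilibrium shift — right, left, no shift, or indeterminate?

cannot be determined

Adding D (aq), a product, drives the reaction to the left.
Gas moles: reactants 2, products 0 (Δn_gas = -2). Compression shifts the system toward the side with fewer moles of gas — to the right.
Dilution lowers every aqueous concentration by the same factor. Δn_aq = 1 − 2 = -1, so the system shifts toward the side with more dissolved moles — to the left.
The individual effects push in opposite directions; without quantitative information the net direction cannot be determined.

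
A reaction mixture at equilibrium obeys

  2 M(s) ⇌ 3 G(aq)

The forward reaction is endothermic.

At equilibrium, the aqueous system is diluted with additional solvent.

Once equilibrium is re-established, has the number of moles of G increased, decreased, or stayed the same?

increases

Dilution lowers every aqueous concentration by the same factor. Δn_aq = 3 − 0 = +3, so the system shifts toward the side with more dissolved moles — to the right.
The net shift is to the right. G is a product, so its amount increases.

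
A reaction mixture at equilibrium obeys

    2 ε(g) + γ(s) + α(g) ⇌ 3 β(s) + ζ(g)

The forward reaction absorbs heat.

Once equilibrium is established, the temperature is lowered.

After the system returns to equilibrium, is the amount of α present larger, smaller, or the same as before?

The forward reaction is endothermic. Lowering T favours the exothermic direction — shift to the left.
The net shift is to the left. α is a reactant, so its amount increases.

increases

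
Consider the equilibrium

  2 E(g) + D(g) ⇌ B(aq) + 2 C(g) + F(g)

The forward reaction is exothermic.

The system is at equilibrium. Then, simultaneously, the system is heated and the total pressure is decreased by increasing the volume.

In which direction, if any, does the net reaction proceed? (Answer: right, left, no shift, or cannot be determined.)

left

The forward reaction is exothermic. Raising T favours the endothermic direction — shift to the left.
Gas moles: reactants 3, products 3. Δn_gas = 0, so a volume change leaves Q equal to K — no shift from this change.
Only the nonzero effect(s) matter; the net shift is to the left.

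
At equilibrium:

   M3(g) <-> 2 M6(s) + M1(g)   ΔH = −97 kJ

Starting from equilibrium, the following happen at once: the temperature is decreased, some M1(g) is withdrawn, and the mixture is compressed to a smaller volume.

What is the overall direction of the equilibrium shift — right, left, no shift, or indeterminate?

right

The forward reaction is exothermic. Lowering T favours the exothermic direction — shift to the right.
Removing M1 (g), a product, drives the reaction to the right.
Gas moles: reactants 1, products 1. Δn_gas = 0, so a volume change leaves Q equal to K — no shift from this change.
Only the nonzero effect(s) matter; the net shift is to the right.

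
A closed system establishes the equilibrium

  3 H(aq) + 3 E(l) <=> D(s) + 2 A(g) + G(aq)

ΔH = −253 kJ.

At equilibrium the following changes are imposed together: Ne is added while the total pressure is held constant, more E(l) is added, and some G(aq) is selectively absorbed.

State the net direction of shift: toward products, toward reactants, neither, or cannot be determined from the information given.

right

Adding inert gas at constant total pressure expands the volume and lowers every reacting partial pressure. With Δn_gas = 2 − 0 = +2, Q moves away from K toward the side with fewer gas moles, so the system shifts toward the side with more gas moles — to the right.
E is a pure liquid; its activity is 1 regardless of amount, so Q is unaffected — no shift from this change.
Removing G (aq), a product, drives the reaction to the right.
Only the nonzero effect(s) matter; the net shift is to the right.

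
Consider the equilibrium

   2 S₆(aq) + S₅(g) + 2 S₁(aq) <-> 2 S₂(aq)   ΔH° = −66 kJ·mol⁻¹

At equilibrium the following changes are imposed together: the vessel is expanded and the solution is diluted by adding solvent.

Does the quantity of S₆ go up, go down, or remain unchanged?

Gas moles: reactants 1, products 0 (Δn_gas = -1). Expansion shifts the system toward the side with more moles of gas — to the left.
Dilution lowers every aqueous concentration by the same factor. Δn_aq = 2 − 4 = -2, so the system shifts toward the side with more dissolved moles — to the left.
The net shift is to the left. S₆ is a reactant, so its amount increases.

increases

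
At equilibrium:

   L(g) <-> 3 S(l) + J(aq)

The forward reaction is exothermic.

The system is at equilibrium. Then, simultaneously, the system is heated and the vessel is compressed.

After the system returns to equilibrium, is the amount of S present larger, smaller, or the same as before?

cannot be determined

The forward reaction is exothermic. Raising T favours the endothermic direction — shift to the left.
Gas moles: reactants 1, products 0 (Δn_gas = -1). Compression shifts the system toward the side with fewer moles of gas — to the right.
The two effects oppose each other, so the net shift — and hence the change in S — cannot be determined from the given information.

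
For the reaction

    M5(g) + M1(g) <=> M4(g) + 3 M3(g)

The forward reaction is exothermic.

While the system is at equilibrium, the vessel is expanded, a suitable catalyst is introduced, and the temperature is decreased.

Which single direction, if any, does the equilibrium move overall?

right

Gas moles: reactants 2, products 4 (Δn_gas = +2). Expansion shifts the system toward the side with more moles of gas — to the right.
A catalyst speeds both forward and reverse rates equally; it changes neither Q nor K — no shift from this change.
The forward reaction is exothermic. Lowering T favours the exothermic direction — shift to the right.
Only the nonzero effect(s) matter; the net shift is to the right.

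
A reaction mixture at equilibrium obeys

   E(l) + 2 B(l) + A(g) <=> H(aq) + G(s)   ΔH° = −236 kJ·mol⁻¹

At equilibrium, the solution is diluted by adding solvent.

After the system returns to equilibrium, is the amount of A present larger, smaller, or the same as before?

Dilution lowers every aqueous concentration by the same factor. Δn_aq = 1 − 0 = +1, so the system shifts toward the side with more dissolved moles — to the right.
The net shift is to the right. A is a reactant, so its amount decreases.

decreases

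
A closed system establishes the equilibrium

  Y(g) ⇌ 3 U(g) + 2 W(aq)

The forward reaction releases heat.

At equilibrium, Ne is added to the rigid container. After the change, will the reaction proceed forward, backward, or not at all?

no shift

At constant volume, adding an inert gas leaves every reacting species' partial pressure unchanged, so Q is unchanged — no shift from this change.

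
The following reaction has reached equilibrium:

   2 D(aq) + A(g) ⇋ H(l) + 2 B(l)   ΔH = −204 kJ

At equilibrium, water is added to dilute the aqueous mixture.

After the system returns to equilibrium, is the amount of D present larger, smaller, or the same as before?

increases

Dilution lowers every aqueous concentration by the same factor. Δn_aq = 0 − 2 = -2, so the system shifts toward the side with more dissolved moles — to the left.
The net shift is to the left. D is a reactant, so its amount increases.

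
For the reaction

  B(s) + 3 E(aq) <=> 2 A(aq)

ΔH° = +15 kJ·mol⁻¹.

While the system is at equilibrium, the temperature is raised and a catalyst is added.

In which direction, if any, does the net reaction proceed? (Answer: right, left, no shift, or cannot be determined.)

The forward reaction is endothermic. Raising T favours the endothermic direction — shift to the right.
A catalyst speeds both forward and reverse rates equally; it changes neither Q nor K — no shift from this change.
Only the nonzero effect(s) matter; the net shift is to the right.

right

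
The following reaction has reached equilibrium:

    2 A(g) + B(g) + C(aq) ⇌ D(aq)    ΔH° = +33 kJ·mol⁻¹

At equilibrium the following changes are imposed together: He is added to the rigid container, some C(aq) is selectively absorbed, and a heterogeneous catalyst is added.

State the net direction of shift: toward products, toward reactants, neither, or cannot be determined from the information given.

left

At constant volume, adding an inert gas leaves every reacting species' partial pressure unchanged, so Q is unchanged — no shift from this change.
Removing C (aq), a reactant, drives the reaction to the left.
A catalyst speeds both forward and reverse rates equally; it changes neither Q nor K — no shift from this change.
Only the nonzero effect(s) matter; the net shift is to the left.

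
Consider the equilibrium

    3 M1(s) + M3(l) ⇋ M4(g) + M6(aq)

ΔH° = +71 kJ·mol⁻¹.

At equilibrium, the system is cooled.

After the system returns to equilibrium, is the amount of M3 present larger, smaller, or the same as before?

The forward reaction is endothermic. Lowering T favours the exothermic direction — shift to the left.
The net shift is to the left. M3 is a reactant, so its amount increases.

increases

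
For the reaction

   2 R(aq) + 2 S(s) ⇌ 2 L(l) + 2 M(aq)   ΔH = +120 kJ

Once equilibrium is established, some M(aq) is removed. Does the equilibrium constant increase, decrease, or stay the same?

unchanged

The equilibrium constant depends only on temperature. This perturbation may move the position of equilibrium, but since T is unchanged, K itself is unchanged.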